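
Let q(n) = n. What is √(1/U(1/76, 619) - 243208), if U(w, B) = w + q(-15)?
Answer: 6*I*√8764414787/1139 ≈ 493.16*I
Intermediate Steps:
U(w, B) = -15 + w (U(w, B) = w - 15 = -15 + w)
√(1/U(1/76, 619) - 243208) = √(1/(-15 + 1/76) - 243208) = √(1/(-1139/76) - 243208) = √(-76/1139 - 243208) = √(-277013988/1139) = 6*I*√8764414787/1139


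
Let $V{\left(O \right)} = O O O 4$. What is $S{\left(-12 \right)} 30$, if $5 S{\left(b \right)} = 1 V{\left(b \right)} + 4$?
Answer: $-41448$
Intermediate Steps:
$V{\left(O \right)} = 4 O^{3}$ ($V{\left(O \right)} = O^{2} O 4 = O^{3} \cdot 4 = 4 O^{3}$)
$S{\left(b \right)} = \frac{4}{5} + \frac{4 b^{3}}{5}$ ($S{\left(b \right)} = \frac{1 \cdot 4 b^{3} + 4}{5} = \frac{4 b^{3} + 4}{5} = \frac{4 + 4 b^{3}}{5} = \frac{4}{5} + \frac{4 b^{3}}{5}$)
$S{\left(-12 \right)} 30 = \left(\frac{4}{5} + \frac{4 \left(-12\right)^{3}}{5}\right) 30 = \left(\frac{4}{5} + \frac{4}{5} \left(-1728\right)\right) 30 = \left(\frac{4}{5} - \frac{6912}{5}\right) 30 = \left(- \frac{6908}{5}\right) 30 = -41448$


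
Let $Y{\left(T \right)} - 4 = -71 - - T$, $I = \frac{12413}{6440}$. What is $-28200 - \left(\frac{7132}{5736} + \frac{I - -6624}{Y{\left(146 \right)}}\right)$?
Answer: $- \frac{10317870591181}{364780920} \approx -28285.0$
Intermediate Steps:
$I = \frac{12413}{6440}$ ($I = 12413 \cdot \frac{1}{6440} = \frac{12413}{6440} \approx 1.9275$)
$Y{\left(T \right)} = -67 + T$ ($Y{\left(T \right)} = 4 - \left(71 - T\right) = 4 + \left(-71 + T\right) = -67 + T$)
$-28200 - \left(\frac{7132}{5736} + \frac{I - -6624}{Y{\left(146 \right)}}\right) = -28200 - \left(\frac{7132}{5736} + \frac{\frac{12413}{6440} - -6624}{-67 + 146}\right) = -28200 - \left(7132 \cdot \frac{1}{5736} + \frac{\frac{12413}{6440} + 6624}{79}\right) = -28200 - \left(\frac{1783}{1434} + \frac{42670973}{6440} \cdot \frac{1}{79}\right) = -28200 - \left(\frac{1783}{1434} + \frac{42670973}{508760}\right) = -28200 - \frac{31048647181}{364780920} = - \frac{10317870591181}{364780920}$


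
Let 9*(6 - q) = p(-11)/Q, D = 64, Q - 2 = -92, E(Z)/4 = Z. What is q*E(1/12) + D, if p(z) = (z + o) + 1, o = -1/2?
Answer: 106913/1620 ≈ 65.996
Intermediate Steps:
E(Z) = 4*Z
o = -1/2 (o = -1*1/2 = -1/2 ≈ -0.50000)
Q = -90 (Q = 2 - 92 = -90)
p(z) = 1/2 + z (p(z) = (z - 1/2) + 1 = (-1/2 + z) + 1 = 1/2 + z)
q = 3233/540 (q = 6 - (1/2 - 11)/(9*(-90)) = 6 - (-7)*(-1)/(6*90) = 6 - 1/9*7/60 = 6 - 7/540 = 3233/540 ≈ 5.9870)
q*E(1/12) + D = 3233*(4/12)/540 + 64 = 3233*(4*(1/12))/540 + 64 = (3233/540)*(1/3) + 64 = 3233/1620 + 64 = 106913/1620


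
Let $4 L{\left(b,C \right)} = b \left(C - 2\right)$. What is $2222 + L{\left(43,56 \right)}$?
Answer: $\frac{5605}{2} \approx 2802.5$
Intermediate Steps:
$L{\left(b,C \right)} = \frac{b \left(-2 + C\right)}{4}$ ($L{\left(b,C \right)} = \frac{b \left(C - 2\right)}{4} = \frac{b \left(-2 + C\right)}{4}$)
$2222 + L{\left(43,56 \right)} = 2222 + \frac{1}{4} \cdot 43 \left(-2 + 56\right) = 2222 + \frac{1}{4} \cdot 43 \cdot 54 = 2222 + \frac{1161}{2} = \frac{5605}{2}$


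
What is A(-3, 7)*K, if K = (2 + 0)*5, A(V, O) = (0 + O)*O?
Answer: 490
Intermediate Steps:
A(V, O) = O**2 (A(V, O) = O*O = O**2)
K = 10 (K = 2*5 = 10)
A(-3, 7)*K = 7**2*10 = 49*10 = 490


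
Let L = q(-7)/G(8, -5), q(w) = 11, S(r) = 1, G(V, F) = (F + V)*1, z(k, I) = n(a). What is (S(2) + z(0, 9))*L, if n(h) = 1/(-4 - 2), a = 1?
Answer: 55/18 ≈ 3.0556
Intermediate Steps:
n(h) = -1/6 (n(h) = 1/(-6) = -1/6)
z(k, I) = -1/6
G(V, F) = F + V
L = 11/3 (L = 11/(-5 + 8) = 11/3 ≈ 3.6667)
(S(2) + z(0, 9))*L = (1 - 1/6)*(11/3) = (5/6)*(11/3) = 55/18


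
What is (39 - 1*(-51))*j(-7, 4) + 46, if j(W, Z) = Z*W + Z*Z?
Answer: -1034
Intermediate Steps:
j(W, Z) = Z**2 + W*Z (j(W, Z) = W*Z + Z**2 = Z**2 + W*Z)
(39 - 1*(-51))*j(-7, 4) + 46 = (39 - 1*(-51))*(4*(-7 + 4)) + 46 = (39 + 51)*(4*(-3)) + 46 = 90*(-12) + 46 = -1080 + 46 = -1034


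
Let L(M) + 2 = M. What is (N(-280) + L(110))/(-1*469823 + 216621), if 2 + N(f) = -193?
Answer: 87/253202 ≈ 0.00034360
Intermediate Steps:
L(M) = -2 + M
N(f) = -195 (N(f) = -2 - 193 = -195)
(N(-280) + L(110))/(-1*469823 + 216621) = (-195 + (-2 + 110))/(-1*469823 + 216621) = (-195 + 108)/(-469823 + 216621) = -87/(-253202) = -87*(-1/253202) = 87/253202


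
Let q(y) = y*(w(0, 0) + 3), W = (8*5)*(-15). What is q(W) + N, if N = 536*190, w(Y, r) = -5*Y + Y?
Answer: 100040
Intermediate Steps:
w(Y, r) = -4*Y
N = 101840
W = -600 (W = 40*(-15) = -600)
q(y) = 3*y (q(y) = y*(-4*0 + 3) = y*(0 + 3) = y*3 = 3*y)
q(W) + N = 3*(-600) + 101840 = -1800 + 101840 = 100040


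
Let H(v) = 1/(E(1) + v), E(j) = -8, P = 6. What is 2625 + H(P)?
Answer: 5249/2 ≈ 2624.5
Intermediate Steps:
H(v) = 1/(-8 + v)
2625 + H(P) = 2625 + 1/(-8 + 6) = 2625 + 1/(-2) = 2625 - 1/2 = 5249/2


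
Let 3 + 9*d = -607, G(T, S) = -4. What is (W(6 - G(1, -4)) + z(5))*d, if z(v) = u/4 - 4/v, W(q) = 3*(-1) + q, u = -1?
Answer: -7259/18 ≈ -403.28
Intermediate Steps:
W(q) = -3 + q
d = -610/9 (d = -1/3 + (1/9)*(-607) = -1/3 - 607/9 = -610/9 ≈ -67.778)
z(v) = -1/4 - 4/v
(W(6 - G(1, -4)) + z(5))*d = ((-3 + (6 - 1*(-4))) + (1/4)*(-16 - 1*5)/5)*(-610/9) = ((-3 + (6 + 4)) + (1/4)*(1/5)*(-16 - 5))*(-610/9) = ((-3 + 10) + (1/4)*(1/5)*(-21))*(-610/9) = (7 - 21/20)*(-610/9) = (119/20)*(-610/9) = -7259/18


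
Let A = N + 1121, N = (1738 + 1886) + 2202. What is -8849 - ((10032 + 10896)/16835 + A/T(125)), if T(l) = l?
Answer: -3748236624/420875 ≈ -8905.8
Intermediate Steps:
N = 5826 (N = 3624 + 2202 = 5826)
A = 6947 (A = 5826 + 1121 = 6947)
-8849 - ((10032 + 10896)/16835 + A/T(125)) = -8849 - ((10032 + 10896)/16835 + 6947/125) = -8849 - (20928*(1/16835) + 6947*(1/125)) = -8849 - (20928/16835 + 6947/125) = -8849 - 1*23913749/420875 = -8849 - 23913749/420875 = -3748236624/420875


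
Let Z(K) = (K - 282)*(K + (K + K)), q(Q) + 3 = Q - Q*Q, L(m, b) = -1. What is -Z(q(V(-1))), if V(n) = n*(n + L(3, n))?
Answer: -4305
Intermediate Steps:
V(n) = n*(-1 + n) (V(n) = n*(n - 1) = n*(-1 + n))
q(Q) = -3 + Q - Q**2 (q(Q) = -3 + (Q - Q*Q) = -3 + (Q - Q**2) = -3 + Q - Q**2)
Z(K) = 3*K*(-282 + K) (Z(K) = (-282 + K)*(K + 2*K) = (-282 + K)*(3*K) = 3*K*(-282 + K))
-Z(q(V(-1))) = -3*(-3 - (-1 - 1) - (-(-1 - 1))**2)*(-282 + (-3 - (-1 - 1) - (-(-1 - 1))**2)) = -3*(-3 - 1*(-2) - (-1*(-2))**2)*(-282 + (-3 - 1*(-2) - (-1*(-2))**2)) = -3*(-3 + 2 - 1*2**2)*(-282 + (-3 + 2 - 1*2**2)) = -3*(-3 + 2 - 1*4)*(-282 + (-3 + 2 - 1*4)) = -3*(-3 + 2 - 4)*(-282 + (-3 + 2 - 4)) = -3*(-5)*(-282 - 5) = -3*(-5)*(-287) = -1*4305 = -4305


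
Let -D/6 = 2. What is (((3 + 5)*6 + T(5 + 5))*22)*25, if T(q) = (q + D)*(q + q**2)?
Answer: -94600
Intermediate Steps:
D = -12 (D = -6*2 = -12)
T(q) = (-12 + q)*(q + q**2) (T(q) = (q - 12)*(q + q**2) = (-12 + q)*(q + q**2))
(((3 + 5)*6 + T(5 + 5))*22)*25 = (((3 + 5)*6 + (5 + 5)*(-12 + (5 + 5)**2 - 11*(5 + 5)))*22)*25 = ((8*6 + 10*(-12 + 10**2 - 11*10))*22)*25 = ((48 + 10*(-12 + 100 - 110))*22)*25 = ((48 + 10*(-22))*22)*25 = ((48 - 220)*22)*25 = -172*22*25 = -3784*25 = -94600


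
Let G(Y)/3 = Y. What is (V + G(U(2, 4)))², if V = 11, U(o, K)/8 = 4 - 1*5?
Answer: 169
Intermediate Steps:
U(o, K) = -8 (U(o, K) = 8*(4 - 1*5) = 8*(4 - 5) = 8*(-1) = -8)
G(Y) = 3*Y
(V + G(U(2, 4)))² = (11 + 3*(-8))² = (11 - 24)² = (-13)² = 169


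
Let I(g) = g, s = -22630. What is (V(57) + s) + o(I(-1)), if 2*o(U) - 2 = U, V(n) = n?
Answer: -45145/2 ≈ -22573.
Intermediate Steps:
o(U) = 1 + U/2
(V(57) + s) + o(I(-1)) = (57 - 22630) + (1 + (1/2)*(-1)) = -22573 + (1 - 1/2) = -22573 + 1/2 = -45145/2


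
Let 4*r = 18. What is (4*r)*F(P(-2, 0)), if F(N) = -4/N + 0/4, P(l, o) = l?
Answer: 36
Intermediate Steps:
F(N) = -4/N (F(N) = -4/N + 0*(¼) = -4/N + 0 = -4/N)
r = 9/2 (r = (¼)*18 = 9/2 ≈ 4.5000)
(4*r)*F(P(-2, 0)) = (4*(9/2))*(-4/(-2)) = 18*(-4*(-½)) = 18*2 = 36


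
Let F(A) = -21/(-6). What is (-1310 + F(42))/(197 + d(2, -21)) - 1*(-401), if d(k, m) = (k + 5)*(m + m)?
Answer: 80407/194 ≈ 414.47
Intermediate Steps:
F(A) = 7/2 (F(A) = -21*(-1/6) = 7/2)
d(k, m) = 2*m*(5 + k) (d(k, m) = (5 + k)*(2*m) = 2*m*(5 + k))
(-1310 + F(42))/(197 + d(2, -21)) - 1*(-401) = (-1310 + 7/2)/(197 + 2*(-21)*(5 + 2)) - 1*(-401) = -2613/(2*(197 + 2*(-21)*7)) + 401 = -2613/(2*(197 - 294)) + 401 = -2613/2/(-97) + 401 = -2613/2*(-1/97) + 401 = 2613/194 + 401 = 80407/194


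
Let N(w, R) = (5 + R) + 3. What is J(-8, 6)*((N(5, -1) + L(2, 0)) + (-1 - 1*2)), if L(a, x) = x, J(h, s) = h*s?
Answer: -192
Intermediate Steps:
N(w, R) = 8 + R
J(-8, 6)*((N(5, -1) + L(2, 0)) + (-1 - 1*2)) = (-8*6)*(((8 - 1) + 0) + (-1 - 1*2)) = -48*((7 + 0) + (-1 - 2)) = -48*(7 - 3) = -48*4 = -192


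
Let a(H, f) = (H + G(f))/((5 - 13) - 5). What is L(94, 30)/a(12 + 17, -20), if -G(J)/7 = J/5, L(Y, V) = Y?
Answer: -1222/57 ≈ -21.439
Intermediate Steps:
G(J) = -7*J/5
a(H, f) = -H/13 + 7*f/65 (a(H, f) = (H - 7*f/5)/((5 - 13) - 5) = (H - 7*f/5)/(-8 - 5) = (H - 7*f/5)/(-13) = (H - 7*f/5)*(-1/13) = -H/13 + 7*f/65)
L(94, 30)/a(12 + 17, -20) = 94/(-(12 + 17)/13 + (7/65)*(-20)) = 94/(-1/13*29 - 28/13) = 94/(-29/13 - 28/13) = 94/(-57/13) = 94*(-13/57) = -1222/57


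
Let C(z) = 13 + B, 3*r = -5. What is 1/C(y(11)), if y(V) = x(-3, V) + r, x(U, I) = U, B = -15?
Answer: -1/2 ≈ -0.50000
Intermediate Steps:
r = -5/3 (r = (1/3)*(-5) = -5/3 ≈ -1.6667)
y(V) = -14/3 (y(V) = -3 - 5/3 = -14/3)
C(z) = -2 (C(z) = 13 - 15 = -2)
1/C(y(11)) = 1/(-2) = -1/2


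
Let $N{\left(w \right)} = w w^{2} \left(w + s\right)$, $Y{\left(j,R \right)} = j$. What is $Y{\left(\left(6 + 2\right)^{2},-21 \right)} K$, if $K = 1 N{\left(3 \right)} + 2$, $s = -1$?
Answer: $3584$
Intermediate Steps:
$N{\left(w \right)} = w^{3} \left(-1 + w\right)$ ($N{\left(w \right)} = w w^{2} \left(w - 1\right) = w^{3} \left(-1 + w\right)$)
$K = 56$ ($K = 1 \cdot 3^{3} \left(-1 + 3\right) + 2 = 1 \cdot 27 \cdot 2 + 2 = 1 \cdot 54 + 2 = 54 + 2 = 56$)
$Y{\left(\left(6 + 2\right)^{2},-21 \right)} K = \left(6 + 2\right)^{2} \cdot 56 = 8^{2} \cdot 56 = 64 \cdot 56 = 3584$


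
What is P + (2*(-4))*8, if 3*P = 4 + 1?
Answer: -187/3 ≈ -62.333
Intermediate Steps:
P = 5/3 (P = (4 + 1)/3 = (⅓)*5 = 5/3 ≈ 1.6667)
P + (2*(-4))*8 = 5/3 + (2*(-4))*8 = 5/3 - 8*8 = 5/3 - 64 = -187/3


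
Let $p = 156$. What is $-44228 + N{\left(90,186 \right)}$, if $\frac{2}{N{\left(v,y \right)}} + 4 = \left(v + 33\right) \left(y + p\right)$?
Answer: $- \frac{930159067}{21031} \approx -44228.0$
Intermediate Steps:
$N{\left(v,y \right)} = \frac{2}{-4 + \left(33 + v\right) \left(156 + y\right)}$ ($N{\left(v,y \right)} = \frac{2}{-4 + \left(v + 33\right) \left(y + 156\right)} = \frac{2}{-4 + \left(33 + v\right) \left(156 + y\right)}$)
$-44228 + N{\left(90,186 \right)} = -44228 + \frac{2}{5144 + 33 \cdot 186 + 156 \cdot 90 + 90 \cdot 186} = -44228 + \frac{2}{5144 + 6138 + 14040 + 16740} = -44228 + \frac{2}{42062} = -44228 + 2 \cdot \frac{1}{42062} = -44228 + \frac{1}{21031} = - \frac{930159067}{21031}$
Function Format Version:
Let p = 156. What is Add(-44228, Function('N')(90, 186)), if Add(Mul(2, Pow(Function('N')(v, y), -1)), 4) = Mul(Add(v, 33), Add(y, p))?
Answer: Rational(-930159067, 21031) ≈ -44228.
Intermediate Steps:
Function('N')(v, y) = Mul(2, Pow(Add(-4, Mul(Add(33, v), Add(156, y))), -1)) (Function('N')(v, y) = Mul(2, Pow(Add(-4, Mul(Add(v, 33), Add(y, 156))), -1)) = Mul(2, Pow(Add(-4, Mul(Add(33, v), Add(156, y))), -1)))
Add(-44228, Function('N')(90, 186)) = Add(-44228, Mul(2, Pow(Add(5144, Mul(33, 186), Mul(156, 90), Mul(90, 186)), -1))) = Add(-44228, Mul(2, Pow(Add(5144, 6138, 14040, 16740), -1))) = Add(-44228, Mul(2, Pow(42062, -1))) = Add(-44228, Mul(2, Rational(1, 42062))) = Add(-44228, Rational(1, 21031)) = Rational(-930159067, 21031)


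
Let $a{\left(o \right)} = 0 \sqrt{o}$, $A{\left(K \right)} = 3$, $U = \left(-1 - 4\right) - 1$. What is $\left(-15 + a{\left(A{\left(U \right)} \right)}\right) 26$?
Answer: $-390$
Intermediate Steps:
$U = -6$ ($U = -5 - 1 = -6$)
$a{\left(o \right)} = 0$
$\left(-15 + a{\left(A{\left(U \right)} \right)}\right) 26 = \left(-15 + 0\right) 26 = \left(-15\right) 26 = -390$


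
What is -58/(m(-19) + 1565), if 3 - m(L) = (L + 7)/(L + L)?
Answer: -551/14893 ≈ -0.036997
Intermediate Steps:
m(L) = 3 - (7 + L)/(2*L) (m(L) = 3 - (L + 7)/(L + L) = 3 - (7 + L)/(2*L))
-58/(m(-19) + 1565) = -58/((½)*(-7 + 5*(-19))/(-19) + 1565) = -58/((½)*(-1/19)*(-7 - 95) + 1565) = -58/((½)*(-1/19)*(-102) + 1565) = -58/(51/19 + 1565) = -58/29786/19 = -58*19/29786 = -551/14893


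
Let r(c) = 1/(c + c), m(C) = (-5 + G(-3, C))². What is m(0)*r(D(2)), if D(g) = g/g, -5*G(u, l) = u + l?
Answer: 242/25 ≈ 9.6800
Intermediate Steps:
G(u, l) = -l/5 - u/5 (G(u, l) = -(u + l)/5 = -(l + u)/5 = -l/5 - u/5)
D(g) = 1
m(C) = (-22/5 - C/5)² (m(C) = (-5 + (-C/5 - ⅕*(-3)))² = (-5 + (-C/5 + ⅗))² = (-5 + (⅗ - C/5))² = (-22/5 - C/5)²)
r(c) = 1/(2*c)
m(0)*r(D(2)) = ((22 + 0)²/25)*((½)/1) = ((1/25)*22²)*((½)*1) = ((1/25)*484)*(½) = (484/25)*(½) = 242/25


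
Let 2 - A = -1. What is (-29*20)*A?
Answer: -1740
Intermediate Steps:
A = 3 (A = 2 - 1*(-1) = 2 + 1 = 3)
(-29*20)*A = -29*20*3 = -580*3 = -1740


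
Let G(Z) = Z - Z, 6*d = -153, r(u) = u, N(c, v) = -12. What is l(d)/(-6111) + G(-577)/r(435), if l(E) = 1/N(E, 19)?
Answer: 1/73332 ≈ 1.3637e-5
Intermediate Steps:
d = -51/2 (d = (⅙)*(-153) = -51/2 ≈ -25.500)
G(Z) = 0
l(E) = -1/12 (l(E) = 1/(-12) = -1/12)
l(d)/(-6111) + G(-577)/r(435) = -1/12/(-6111) + 0/435 = -1/12*(-1/6111) + 0*(1/435) = 1/73332 + 0 = 1/73332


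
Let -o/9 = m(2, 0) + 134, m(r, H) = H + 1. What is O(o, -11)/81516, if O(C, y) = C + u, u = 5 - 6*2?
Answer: -611/40758 ≈ -0.014991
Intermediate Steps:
m(r, H) = 1 + H
u = -7 (u = 5 - 12 = -7)
o = -1215 (o = -9*((1 + 0) + 134) = -9*(1 + 134) = -9*135 = -1215)
O(C, y) = -7 + C (O(C, y) = C - 7 = -7 + C)
O(o, -11)/81516 = (-7 - 1215)/81516 = -1222*1/81516 = -611/40758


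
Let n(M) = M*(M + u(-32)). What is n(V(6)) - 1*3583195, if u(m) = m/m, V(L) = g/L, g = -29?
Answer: -128994353/36 ≈ -3.5832e+6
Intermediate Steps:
V(L) = -29/L
u(m) = 1
n(M) = M*(1 + M) (n(M) = M*(M + 1) = M*(1 + M))
n(V(6)) - 1*3583195 = (-29/6)*(1 - 29/6) - 1*3583195 = (-29*⅙)*(1 - 29*⅙) - 3583195 = -29*(1 - 29/6)/6 - 3583195 = -29/6*(-23/6) - 3583195 = 667/36 - 3583195 = -128994353/36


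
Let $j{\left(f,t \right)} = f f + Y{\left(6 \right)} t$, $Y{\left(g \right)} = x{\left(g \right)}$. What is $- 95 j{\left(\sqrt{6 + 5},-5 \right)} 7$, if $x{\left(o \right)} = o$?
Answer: $12635$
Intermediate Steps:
$Y{\left(g \right)} = g$
$j{\left(f,t \right)} = f^{2} + 6 t$ ($j{\left(f,t \right)} = f f + 6 t = f^{2} + 6 t$)
$- 95 j{\left(\sqrt{6 + 5},-5 \right)} 7 = - 95 \left(\left(\sqrt{6 + 5}\right)^{2} + 6 \left(-5\right)\right) 7 = - 95 \left(\left(\sqrt{11}\right)^{2} - 30\right) 7 = - 95 \left(11 - 30\right) 7 = - 95 \left(\left(-19\right) 7\right) = \left(-95\right) \left(-133\right) = 12635$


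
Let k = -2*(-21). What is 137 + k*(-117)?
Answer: -4777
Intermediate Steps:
k = 42
137 + k*(-117) = 137 + 42*(-117) = 137 - 4914 = -4777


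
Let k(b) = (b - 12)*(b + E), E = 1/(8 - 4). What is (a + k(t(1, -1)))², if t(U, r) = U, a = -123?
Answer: 299209/16 ≈ 18701.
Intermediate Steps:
E = ¼ (E = 1/4 = ¼ ≈ 0.25000)
k(b) = (-12 + b)*(¼ + b) (k(b) = (b - 12)*(b + ¼) = (-12 + b)*(¼ + b))
(a + k(t(1, -1)))² = (-123 + (-3 + 1² - 47/4*1))² = (-123 + (-3 + 1 - 47/4))² = (-123 - 55/4)² = (-547/4)² = 299209/16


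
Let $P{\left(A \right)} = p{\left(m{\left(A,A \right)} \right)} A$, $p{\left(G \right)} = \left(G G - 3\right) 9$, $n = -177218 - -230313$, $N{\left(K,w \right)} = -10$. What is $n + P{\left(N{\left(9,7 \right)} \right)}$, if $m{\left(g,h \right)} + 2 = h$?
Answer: $40405$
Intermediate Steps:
$m{\left(g,h \right)} = -2 + h$
$n = 53095$ ($n = -177218 + 230313 = 53095$)
$p{\left(G \right)} = -27 + 9 G^{2}$ ($p{\left(G \right)} = \left(G^{2} - 3\right) 9 = \left(-3 + G^{2}\right) 9 = -27 + 9 G^{2}$)
$P{\left(A \right)} = A \left(-27 + 9 \left(-2 + A\right)^{2}\right)$ ($P{\left(A \right)} = \left(-27 + 9 \left(-2 + A\right)^{2}\right) A = A \left(-27 + 9 \left(-2 + A\right)^{2}\right)$)
$n + P{\left(N{\left(9,7 \right)} \right)} = 53095 + 9 \left(-10\right) \left(-3 + \left(-2 - 10\right)^{2}\right) = 53095 + 9 \left(-10\right) \left(-3 + \left(-12\right)^{2}\right) = 53095 + 9 \left(-10\right) \left(-3 + 144\right) = 53095 + 9 \left(-10\right) 141 = 53095 - 12690 = 40405$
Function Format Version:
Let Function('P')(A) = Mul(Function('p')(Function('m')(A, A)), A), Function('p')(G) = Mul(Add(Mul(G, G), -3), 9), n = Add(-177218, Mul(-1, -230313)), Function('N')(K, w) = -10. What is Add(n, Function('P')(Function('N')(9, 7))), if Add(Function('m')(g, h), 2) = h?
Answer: 40405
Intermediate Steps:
Function('m')(g, h) = Add(-2, h)
n = 53095 (n = Add(-177218, 230313) = 53095)
Function('p')(G) = Add(-27, Mul(9, Pow(G, 2))) (Function('p')(G) = Mul(Add(Pow(G, 2), -3), 9) = Mul(Add(-3, Pow(G, 2)), 9) = Add(-27, Mul(9, Pow(G, 2))))
Function('P')(A) = Mul(A, Add(-27, Mul(9, Pow(Add(-2, A), 2)))) (Function('P')(A) = Mul(Add(-27, Mul(9, Pow(Add(-2, A), 2))), A) = Mul(A, Add(-27, Mul(9, Pow(Add(-2, A), 2)))))
Add(n, Function('P')(Function('N')(9, 7))) = Add(53095, Mul(9, -10, Add(-3, Pow(Add(-2, -10), 2)))) = Add(53095, Mul(9, -10, Add(-3, Pow(-12, 2)))) = Add(53095, Mul(9, -10, Add(-3, 144))) = Add(53095, Mul(9, -10, 141)) = Add(53095, -12690) = 40405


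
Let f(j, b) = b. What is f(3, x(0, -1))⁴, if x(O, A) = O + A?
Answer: 1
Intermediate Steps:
x(O, A) = A + O
f(3, x(0, -1))⁴ = (-1 + 0)⁴ = (-1)⁴ = 1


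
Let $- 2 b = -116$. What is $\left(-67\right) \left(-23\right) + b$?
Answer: $1599$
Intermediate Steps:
$b = 58$ ($b = \left(- \frac{1}{2}\right) \left(-116\right) = 58$)
$\left(-67\right) \left(-23\right) + b = \left(-67\right) \left(-23\right) + 58 = 1541 + 58 = 1599$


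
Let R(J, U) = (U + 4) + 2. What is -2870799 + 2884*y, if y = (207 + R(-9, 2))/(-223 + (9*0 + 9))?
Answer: -307485523/107 ≈ -2.8737e+6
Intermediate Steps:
R(J, U) = 6 + U (R(J, U) = (4 + U) + 2 = 6 + U)
y = -215/214 (y = (207 + (6 + 2))/(-223 + (9*0 + 9)) = (207 + 8)/(-223 + (0 + 9)) = 215/(-223 + 9) = 215/(-214) = 215*(-1/214) = -215/214 ≈ -1.0047)
-2870799 + 2884*y = -2870799 + 2884*(-215/214) = -2870799 - 310030/107 = -307485523/107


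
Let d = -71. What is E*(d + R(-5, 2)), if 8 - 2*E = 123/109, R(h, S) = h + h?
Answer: -60669/218 ≈ -278.30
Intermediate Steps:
R(h, S) = 2*h
E = 749/218 (E = 4 - 123/(2*109) = 4 - ½*123/109 = 4 - 123/218 = 749/218 ≈ 3.4358)
E*(d + R(-5, 2)) = 749*(-71 + 2*(-5))/218 = 749*(-71 - 10)/218 = (749/218)*(-81) = -60669/218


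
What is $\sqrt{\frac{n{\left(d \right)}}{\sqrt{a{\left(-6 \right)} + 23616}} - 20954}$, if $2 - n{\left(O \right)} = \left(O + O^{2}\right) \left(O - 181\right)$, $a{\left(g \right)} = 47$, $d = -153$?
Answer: $\frac{\sqrt{-11732931820826 + 183802494478 \sqrt{23663}}}{23663} \approx 171.87$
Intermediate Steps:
$n{\left(O \right)} = 2 - \left(-181 + O\right) \left(O + O^{2}\right)$ ($n{\left(O \right)} = 2 - \left(O + O^{2}\right) \left(O - 181\right) = 2 - \left(O + O^{2}\right) \left(-181 + O\right) = 2 - \left(-181 + O\right) \left(O + O^{2}\right)$)
$\sqrt{\frac{n{\left(d \right)}}{\sqrt{a{\left(-6 \right)} + 23616}} - 20954} = \sqrt{\frac{2 - \left(-153\right)^{3} + 180 \left(-153\right)^{2} + 181 \left(-153\right)}{\sqrt{47 + 23616}} - 20954} = \sqrt{\frac{2 - -3581577 + 180 \cdot 23409 - 27693}{\sqrt{23663}} - 20954} = \sqrt{\left(2 + 3581577 + 4213620 - 27693\right) \frac{\sqrt{23663}}{23663} - 20954} = \sqrt{7767506 \frac{\sqrt{23663}}{23663} - 20954} = \sqrt{\frac{7767506 \sqrt{23663}}{23663} - 20954} = \sqrt{-20954 + \frac{7767506 \sqrt{23663}}{23663}}$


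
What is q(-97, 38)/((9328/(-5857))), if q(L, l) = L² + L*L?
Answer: -55108513/4664 ≈ -11816.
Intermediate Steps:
q(L, l) = 2*L² (q(L, l) = L² + L² = 2*L²)
q(-97, 38)/((9328/(-5857))) = (2*(-97)²)/((9328/(-5857))) = (2*9409)/((9328*(-1/5857))) = 18818/(-9328/5857) = 18818*(-5857/9328) = -55108513/4664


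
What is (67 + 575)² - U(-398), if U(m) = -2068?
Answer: 414232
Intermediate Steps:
(67 + 575)² - U(-398) = (67 + 575)² - 1*(-2068) = 642² + 2068 = 412164 + 2068 = 414232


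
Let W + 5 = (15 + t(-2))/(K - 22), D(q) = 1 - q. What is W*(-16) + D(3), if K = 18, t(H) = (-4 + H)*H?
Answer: 186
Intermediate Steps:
t(H) = H*(-4 + H)
W = -47/4 (W = -5 + (15 - 2*(-4 - 2))/(18 - 22) = -5 + (15 - 2*(-6))/(-4) = -5 + (15 + 12)*(-1/4) = -5 + 27*(-1/4) = -5 - 27/4 = -47/4 ≈ -11.750)
W*(-16) + D(3) = -47/4*(-16) + (1 - 1*3) = 188 + (1 - 3) = 188 - 2 = 186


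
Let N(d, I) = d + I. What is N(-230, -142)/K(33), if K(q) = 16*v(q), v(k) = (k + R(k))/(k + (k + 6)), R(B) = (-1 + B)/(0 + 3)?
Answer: -5022/131 ≈ -38.336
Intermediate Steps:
N(d, I) = I + d
R(B) = -⅓ + B/3 (R(B) = (-1 + B)/3 = (-1 + B)*(⅓) = -⅓ + B/3)
v(k) = (-⅓ + 4*k/3)/(6 + 2*k) (v(k) = (k + (-⅓ + k/3))/(k + (k + 6)) = (-⅓ + 4*k/3)/(k + (6 + k)) = (-⅓ + 4*k/3)/(6 + 2*k))
K(q) = 8*(-1 + 4*q)/(3*(3 + q)) (K(q) = 16*((-1 + 4*q)/(6*(3 + q))) = 8*(-1 + 4*q)/(3*(3 + q)))
N(-230, -142)/K(33) = (-142 - 230)/((8*(-1 + 4*33)/(3*(3 + 33)))) = -372*27/(2*(-1 + 132)) = -372/((8/3)*(1/36)*131) = -372/262/27 = -372*27/262 = -5022/131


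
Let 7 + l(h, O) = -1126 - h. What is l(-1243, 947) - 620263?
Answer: -620153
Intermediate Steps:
l(h, O) = -1133 - h (l(h, O) = -7 + (-1126 - h) = -1133 - h)
l(-1243, 947) - 620263 = (-1133 - 1*(-1243)) - 620263 = (-1133 + 1243) - 620263 = 110 - 620263 = -620153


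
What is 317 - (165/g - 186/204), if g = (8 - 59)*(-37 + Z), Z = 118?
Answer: 875639/2754 ≈ 317.95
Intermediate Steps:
g = -4131 (g = (8 - 59)*(-37 + 118) = -51*81 = -4131)
317 - (165/g - 186/204) = 317 - (165/(-4131) - 186/204) = 317 - (165*(-1/4131) - 186*1/204) = 317 - (-55/1377 - 31/34) = 317 - 1*(-2621/2754) = 317 + 2621/2754 = 875639/2754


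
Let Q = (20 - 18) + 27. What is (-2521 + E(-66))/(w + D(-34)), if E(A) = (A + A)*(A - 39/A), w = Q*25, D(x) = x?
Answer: 6113/691 ≈ 8.8466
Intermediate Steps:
Q = 29 (Q = 2 + 27 = 29)
w = 725 (w = 29*25 = 725)
E(A) = 2*A*(A - 39/A) (E(A) = (2*A)*(A - 39/A) = 2*A*(A - 39/A))
(-2521 + E(-66))/(w + D(-34)) = (-2521 + (-78 + 2*(-66)**2))/(725 - 34) = (-2521 + (-78 + 2*4356))/691 = (-2521 + (-78 + 8712))*(1/691) = (-2521 + 8634)*(1/691) = 6113*(1/691) = 6113/691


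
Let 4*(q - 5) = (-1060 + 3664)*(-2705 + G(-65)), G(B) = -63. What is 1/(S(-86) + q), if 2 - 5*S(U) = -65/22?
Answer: -110/198215821 ≈ -5.5495e-7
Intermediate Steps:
S(U) = 109/110 (S(U) = ⅖ - (-13)/22 = ⅖ - ⅕*(-65/22) = ⅖ + 13/22 = 109/110)
q = -1801963 (q = 5 + ((-1060 + 3664)*(-2705 - 63))/4 = 5 + (2604*(-2768))/4 = 5 + (¼)*(-7207872) = 5 - 1801968 = -1801963)
1/(S(-86) + q) = 1/(109/110 - 1801963) = 1/(-198215821/110) = -110/198215821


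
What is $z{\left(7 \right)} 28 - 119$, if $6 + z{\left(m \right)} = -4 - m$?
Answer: $-595$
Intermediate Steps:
$z{\left(m \right)} = -10 - m$ ($z{\left(m \right)} = -6 - \left(4 + m\right) = -10 - m$)
$z{\left(7 \right)} 28 - 119 = \left(-10 - 7\right) 28 - 119 = \left(-17\right) 28 - 119 = -476 - 119 = -595$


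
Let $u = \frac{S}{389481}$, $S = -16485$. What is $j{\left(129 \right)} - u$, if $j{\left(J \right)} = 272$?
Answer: $\frac{35318439}{129827} \approx 272.04$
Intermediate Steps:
$u = - \frac{5495}{129827}$ ($u = - \frac{16485}{389481} = \left(-16485\right) \frac{1}{389481} = - \frac{5495}{129827} \approx -0.042326$)
$j{\left(129 \right)} - u = 272 - - \frac{5495}{129827} = 272 + \frac{5495}{129827} = \frac{35318439}{129827}$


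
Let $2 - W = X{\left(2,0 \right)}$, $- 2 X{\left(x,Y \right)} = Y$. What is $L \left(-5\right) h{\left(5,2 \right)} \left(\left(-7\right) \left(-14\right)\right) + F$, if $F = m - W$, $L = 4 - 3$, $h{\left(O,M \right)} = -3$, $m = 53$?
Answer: $1521$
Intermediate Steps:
$X{\left(x,Y \right)} = - \frac{Y}{2}$
$W = 2$ ($W = 2 - \left(- \frac{1}{2}\right) 0 = 2 - 0 = 2 + 0 = 2$)
$L = 1$
$F = 51$ ($F = 53 - 2 = 51$)
$L \left(-5\right) h{\left(5,2 \right)} \left(\left(-7\right) \left(-14\right)\right) + F = 1 \left(-5\right) \left(-3\right) \left(\left(-7\right) \left(-14\right)\right) + 51 = \left(-5\right) \left(-3\right) 98 + 51 = 15 \cdot 98 + 51 = 1470 + 51 = 1521$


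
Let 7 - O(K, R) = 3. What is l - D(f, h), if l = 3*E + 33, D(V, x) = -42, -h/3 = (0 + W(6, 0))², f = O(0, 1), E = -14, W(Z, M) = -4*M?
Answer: 33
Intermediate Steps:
O(K, R) = 4 (O(K, R) = 7 - 1*3 = 7 - 3 = 4)
f = 4
h = 0 (h = -3*(0 - 4*0)² = -3*(0 + 0)² = -3*0² = -3*0 = 0)
l = -9 (l = 3*(-14) + 33 = -42 + 33 = -9)
l - D(f, h) = -9 - 1*(-42) = -9 + 42 = 33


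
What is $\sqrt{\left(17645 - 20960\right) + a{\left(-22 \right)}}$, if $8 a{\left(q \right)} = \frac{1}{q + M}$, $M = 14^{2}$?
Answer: $\frac{i \sqrt{401459673}}{348} \approx 57.576 i$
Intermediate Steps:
$M = 196$
$a{\left(q \right)} = \frac{1}{8 \left(196 + q\right)}$ ($a{\left(q \right)} = \frac{1}{8 \left(q + 196\right)} = \frac{1}{8 \left(196 + q\right)}$)
$\sqrt{\left(17645 - 20960\right) + a{\left(-22 \right)}} = \sqrt{\left(17645 - 20960\right) + \frac{1}{8 \left(196 - 22\right)}} = \sqrt{\left(17645 - 20960\right) + \frac{1}{8 \cdot 174}} = \sqrt{-3315 + \frac{1}{8} \cdot \frac{1}{174}} = \sqrt{-3315 + \frac{1}{1392}} = \sqrt{- \frac{4614479}{1392}} = \frac{i \sqrt{401459673}}{348}$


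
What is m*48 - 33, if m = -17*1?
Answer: -849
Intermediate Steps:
m = -17
m*48 - 33 = -17*48 - 33 = -816 - 33 = -849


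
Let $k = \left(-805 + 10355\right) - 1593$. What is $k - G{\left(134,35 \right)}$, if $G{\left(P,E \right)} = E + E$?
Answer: $7887$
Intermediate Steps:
$G{\left(P,E \right)} = 2 E$
$k = 7957$ ($k = 9550 - 1593 = 7957$)
$k - G{\left(134,35 \right)} = 7957 - 2 \cdot 35 = 7957 - 70 = 7887$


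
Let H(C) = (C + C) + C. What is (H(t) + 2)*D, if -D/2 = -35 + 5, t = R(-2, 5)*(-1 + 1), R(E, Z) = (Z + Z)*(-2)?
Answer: 120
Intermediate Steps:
R(E, Z) = -4*Z (R(E, Z) = (2*Z)*(-2) = -4*Z)
t = 0 (t = (-4*5)*(-1 + 1) = -20*0 = 0)
H(C) = 3*C (H(C) = 2*C + C = 3*C)
D = 60 (D = -2*(-35 + 5) = -2*(-30) = 60)
(H(t) + 2)*D = (3*0 + 2)*60 = (0 + 2)*60 = 2*60 = 120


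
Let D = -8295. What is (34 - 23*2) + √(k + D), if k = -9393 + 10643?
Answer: -12 + I*√7045 ≈ -12.0 + 83.934*I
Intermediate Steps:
k = 1250
(34 - 23*2) + √(k + D) = (34 - 23*2) + √(1250 - 8295) = (34 - 46) + √(-7045) = -12 + I*√7045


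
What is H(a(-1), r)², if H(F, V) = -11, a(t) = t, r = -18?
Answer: 121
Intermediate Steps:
H(a(-1), r)² = (-11)² = 121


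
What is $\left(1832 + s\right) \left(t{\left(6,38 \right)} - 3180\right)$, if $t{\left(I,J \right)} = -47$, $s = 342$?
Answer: $-7015498$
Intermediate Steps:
$\left(1832 + s\right) \left(t{\left(6,38 \right)} - 3180\right) = \left(1832 + 342\right) \left(-47 - 3180\right) = 2174 \left(-3227\right) = -7015498$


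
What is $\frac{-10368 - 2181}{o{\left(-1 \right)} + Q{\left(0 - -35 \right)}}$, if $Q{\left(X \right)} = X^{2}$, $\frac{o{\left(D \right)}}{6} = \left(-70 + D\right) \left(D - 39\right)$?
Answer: $- \frac{12549}{18265} \approx -0.68705$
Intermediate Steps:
$o{\left(D \right)} = 6 \left(-70 + D\right) \left(-39 + D\right)$ ($o{\left(D \right)} = 6 \left(-70 + D\right) \left(D - 39\right) = 6 \left(-70 + D\right) \left(-39 + D\right)$)
$\frac{-10368 - 2181}{o{\left(-1 \right)} + Q{\left(0 - -35 \right)}} = \frac{-10368 - 2181}{\left(16380 - -654 + 6 \left(-1\right)^{2}\right) + \left(0 - -35\right)^{2}} = - \frac{12549}{\left(16380 + 654 + 6 \cdot 1\right) + \left(0 + 35\right)^{2}} = - \frac{12549}{\left(16380 + 654 + 6\right) + 35^{2}} = - \frac{12549}{17040 + 1225} = - \frac{12549}{18265}$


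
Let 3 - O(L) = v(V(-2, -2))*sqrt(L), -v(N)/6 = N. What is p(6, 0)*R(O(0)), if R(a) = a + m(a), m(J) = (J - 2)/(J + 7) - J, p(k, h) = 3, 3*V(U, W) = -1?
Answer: 3/10 ≈ 0.30000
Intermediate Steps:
V(U, W) = -1/3 (V(U, W) = (1/3)*(-1) = -1/3)
v(N) = -6*N
m(J) = -J + (-2 + J)/(7 + J) (m(J) = (-2 + J)/(7 + J) - J = -J + (-2 + J)/(7 + J))
O(L) = 3 - 2*sqrt(L) (O(L) = 3 - (-6*(-1/3))*sqrt(L) = 3 - 2*sqrt(L))
R(a) = a + (-2 - a**2 - 6*a)/(7 + a)
p(6, 0)*R(O(0)) = 3*((-2 + (3 - 2*sqrt(0)))/(7 + (3 - 2*sqrt(0)))) = 3*((-2 + (3 - 2*0))/(7 + (3 - 2*0))) = 3*((-2 + (3 + 0))/(7 + (3 + 0))) = 3*((-2 + 3)/(7 + 3)) = 3*(1/10) = 3/10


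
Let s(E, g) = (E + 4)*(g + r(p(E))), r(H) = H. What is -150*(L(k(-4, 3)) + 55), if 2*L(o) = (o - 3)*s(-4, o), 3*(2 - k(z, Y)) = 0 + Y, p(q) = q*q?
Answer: -8250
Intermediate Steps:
p(q) = q²
s(E, g) = (4 + E)*(g + E²) (s(E, g) = (E + 4)*(g + E²) = (4 + E)*(g + E²))
k(z, Y) = 2 - Y/3 (k(z, Y) = 2 - (0 + Y)/3 = 2 - Y/3)
L(o) = 0 (L(o) = ((o - 3)*((-4)³ + 4*o + 4*(-4)² - 4*o))/2 = ((-3 + o)*(-64 + 4*o + 4*16 - 4*o))/2 = ((-3 + o)*(-64 + 4*o + 64 - 4*o))/2 = ((-3 + o)*0)/2 = (½)*0 = 0)
-150*(L(k(-4, 3)) + 55) = -150*(0 + 55) = -150*55 = -8250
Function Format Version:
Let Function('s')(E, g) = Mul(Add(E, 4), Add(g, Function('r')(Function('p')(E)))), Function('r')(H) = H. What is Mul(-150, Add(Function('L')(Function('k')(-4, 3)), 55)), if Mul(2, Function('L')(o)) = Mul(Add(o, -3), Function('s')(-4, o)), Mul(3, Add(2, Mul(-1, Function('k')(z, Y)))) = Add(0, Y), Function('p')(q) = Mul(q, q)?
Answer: -8250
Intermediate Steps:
Function('p')(q) = Pow(q, 2)
Function('s')(E, g) = Mul(Add(4, E), Add(g, Pow(E, 2))) (Function('s')(E, g) = Mul(Add(E, 4), Add(g, Pow(E, 2))) = Mul(Add(4, E), Add(g, Pow(E, 2))))
Function('k')(z, Y) = Add(2, Mul(Rational(-1, 3), Y)) (Function('k')(z, Y) = Add(2, Mul(Rational(-1, 3), Add(0, Y))) = Add(2, Mul(Rational(-1, 3), Y)))
Function('L')(o) = 0 (Function('L')(o) = Mul(Rational(1, 2), Mul(Add(o, -3), Add(Pow(-4, 3), Mul(4, o), Mul(4, Pow(-4, 2)), Mul(-4, o)))) = Mul(Rational(1, 2), Mul(Add(-3, o), Add(-64, Mul(4, o), Mul(4, 16), Mul(-4, o)))) = Mul(Rational(1, 2), Mul(Add(-3, o), Add(-64, Mul(4, o), 64, Mul(-4, o)))) = Mul(Rational(1, 2), Mul(Add(-3, o), 0)) = Mul(Rational(1, 2), 0) = 0)
Mul(-150, Add(Function('L')(Function('k')(-4, 3)), 55)) = Mul(-150, Add(0, 55)) = Mul(-150, 55) = -8250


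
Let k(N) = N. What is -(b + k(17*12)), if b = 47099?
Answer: -47303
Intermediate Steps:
-(b + k(17*12)) = -(47099 + 17*12) = -(47099 + 204) = -1*47303 = -47303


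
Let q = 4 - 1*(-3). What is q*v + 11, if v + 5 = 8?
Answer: 32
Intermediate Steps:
v = 3 (v = -5 + 8 = 3)
q = 7 (q = 4 + 3 = 7)
q*v + 11 = 7*3 + 11 = 21 + 11 = 32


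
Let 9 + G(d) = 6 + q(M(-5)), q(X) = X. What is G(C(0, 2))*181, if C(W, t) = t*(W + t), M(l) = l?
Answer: -1448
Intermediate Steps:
G(d) = -8 (G(d) = -9 + (6 - 5) = -9 + 1 = -8)
G(C(0, 2))*181 = -8*181 = -1448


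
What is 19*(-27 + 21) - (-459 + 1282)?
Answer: -937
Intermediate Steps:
19*(-27 + 21) - (-459 + 1282) = 19*(-6) - 1*823 = -114 - 823 = -937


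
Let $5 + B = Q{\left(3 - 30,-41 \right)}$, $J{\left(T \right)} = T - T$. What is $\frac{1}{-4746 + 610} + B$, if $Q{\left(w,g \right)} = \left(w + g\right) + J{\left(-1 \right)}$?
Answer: $- \frac{301929}{4136} \approx -73.0$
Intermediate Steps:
$J{\left(T \right)} = 0$
$Q{\left(w,g \right)} = g + w$ ($Q{\left(w,g \right)} = \left(w + g\right) + 0 = \left(g + w\right) + 0 = g + w$)
$B = -73$ ($B = -5 + \left(-41 + \left(3 - 30\right)\right) = -5 - 68 = -73$)
$\frac{1}{-4746 + 610} + B = \frac{1}{-4746 + 610} - 73 = \frac{1}{-4136} - 73 = - \frac{1}{4136} - 73 = - \frac{301929}{4136}$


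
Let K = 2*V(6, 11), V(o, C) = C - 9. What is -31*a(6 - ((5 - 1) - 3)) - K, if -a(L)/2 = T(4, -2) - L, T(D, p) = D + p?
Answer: -190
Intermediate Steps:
V(o, C) = -9 + C
K = 4 (K = 2*(-9 + 11) = 2*2 = 4)
a(L) = -4 + 2*L (a(L) = -2*((4 - 2) - L) = -2*(2 - L) = -4 + 2*L)
-31*a(6 - ((5 - 1) - 3)) - K = -31*(-4 + 2*(6 - ((5 - 1) - 3))) - 1*4 = -31*(-4 + 2*(6 - (4 - 3))) - 4 = -31*(-4 + 2*(6 - 1*1)) - 4 = -31*(-4 + 2*(6 - 1)) - 4 = -31*(-4 + 2*5) - 4 = -31*(-4 + 10) - 4 = -31*6 - 4 = -186 - 4 = -190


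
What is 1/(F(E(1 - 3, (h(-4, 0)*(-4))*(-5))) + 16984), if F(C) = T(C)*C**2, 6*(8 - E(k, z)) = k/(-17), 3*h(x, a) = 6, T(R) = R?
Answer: 132651/2320363727 ≈ 5.7168e-5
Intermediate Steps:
h(x, a) = 2 (h(x, a) = (1/3)*6 = 2)
E(k, z) = 8 + k/102 (E(k, z) = 8 - k/(6*(-17)) = 8 - k*(-1)/(6*17) = 8 - (-1)*k/102 = 8 + k/102)
F(C) = C**3 (F(C) = C*C**2 = C**3)
1/(F(E(1 - 3, (h(-4, 0)*(-4))*(-5))) + 16984) = 1/((8 + (1 - 3)/102)**3 + 16984) = 1/((8 + (1/102)*(-2))**3 + 16984) = 1/((8 - 1/51)**3 + 16984) = 1/((407/51)**3 + 16984) = 1/(67419143/132651 + 16984) = 1/(2320363727/132651) = 132651/2320363727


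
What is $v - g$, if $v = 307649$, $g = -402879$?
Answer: $710528$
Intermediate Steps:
$v - g = 307649 - -402879 = 307649 + 402879 = 710528$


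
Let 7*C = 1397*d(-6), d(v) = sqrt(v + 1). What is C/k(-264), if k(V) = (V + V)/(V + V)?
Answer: 1397*I*sqrt(5)/7 ≈ 446.26*I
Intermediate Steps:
d(v) = sqrt(1 + v)
k(V) = 1 (k(V) = (2*V)/((2*V)) = (2*V)*(1/(2*V)) = 1)
C = 1397*I*sqrt(5)/7 (C = (1397*sqrt(1 - 6))/7 = (1397*sqrt(-5))/7 = (1397*(I*sqrt(5)))/7 = (1397*I*sqrt(5))/7 = 1397*I*sqrt(5)/7 ≈ 446.26*I)
C/k(-264) = (1397*I*sqrt(5)/7)/1 = (1397*I*sqrt(5)/7)*1 = 1397*I*sqrt(5)/7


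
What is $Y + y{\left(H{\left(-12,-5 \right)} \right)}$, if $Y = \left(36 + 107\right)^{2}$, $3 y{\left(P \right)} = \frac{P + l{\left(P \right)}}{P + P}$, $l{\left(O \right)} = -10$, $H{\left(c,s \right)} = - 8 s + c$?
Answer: $\frac{572575}{28} \approx 20449.0$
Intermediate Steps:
$H{\left(c,s \right)} = c - 8 s$
$y{\left(P \right)} = \frac{-10 + P}{6 P}$ ($y{\left(P \right)} = \frac{\left(P - 10\right) \frac{1}{P + P}}{3} = \frac{\left(-10 + P\right) \frac{1}{2 P}}{3} = \frac{\frac{1}{2} \frac{1}{P} \left(-10 + P\right)}{3} = \frac{-10 + P}{6 P}$)
$Y = 20449$ ($Y = 143^{2} = 20449$)
$Y + y{\left(H{\left(-12,-5 \right)} \right)} = 20449 + \frac{-10 - -28}{6 \left(-12 - -40\right)} = 20449 + \frac{-10 + \left(-12 + 40\right)}{6 \left(-12 + 40\right)} = 20449 + \frac{-10 + 28}{6 \cdot 28} = 20449 + \frac{1}{6} \cdot \frac{1}{28} \cdot 18 = 20449 + \frac{3}{28} = \frac{572575}{28}$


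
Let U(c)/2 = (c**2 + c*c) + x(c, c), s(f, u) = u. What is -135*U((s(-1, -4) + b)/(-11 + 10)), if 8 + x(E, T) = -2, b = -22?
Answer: -362340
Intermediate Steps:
x(E, T) = -10 (x(E, T) = -8 - 2 = -10)
U(c) = -20 + 4*c**2 (U(c) = 2*((c**2 + c*c) - 10) = 2*((c**2 + c**2) - 10) = 2*(2*c**2 - 10) = 2*(-10 + 2*c**2) = -20 + 4*c**2)
-135*U((s(-1, -4) + b)/(-11 + 10)) = -135*(-20 + 4*((-4 - 22)/(-11 + 10))**2) = -135*(-20 + 4*(-26/(-1))**2) = -135*(-20 + 4*(-26*(-1))**2) = -135*(-20 + 4*26**2) = -135*(-20 + 4*676) = -135*(-20 + 2704) = -135*2684 = -362340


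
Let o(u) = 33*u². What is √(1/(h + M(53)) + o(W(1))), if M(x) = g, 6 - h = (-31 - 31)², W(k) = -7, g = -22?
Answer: √6023162335/1930 ≈ 40.212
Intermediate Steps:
h = -3838 (h = 6 - (-31 - 31)² = 6 - 1*(-62)² = 6 - 1*3844 = 6 - 3844 = -3838)
M(x) = -22
√(1/(h + M(53)) + o(W(1))) = √(1/(-3838 - 22) + 33*(-7)²) = √(1/(-3860) + 33*49) = √(-1/3860 + 1617) = √(6241619/3860) = √6023162335/1930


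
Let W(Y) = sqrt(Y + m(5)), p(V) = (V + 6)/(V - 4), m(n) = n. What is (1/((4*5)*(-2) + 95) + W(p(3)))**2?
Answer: -12099/3025 + 4*I/55 ≈ -3.9997 + 0.072727*I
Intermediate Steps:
p(V) = (6 + V)/(-4 + V)
W(Y) = sqrt(5 + Y) (W(Y) = sqrt(Y + 5) = sqrt(5 + Y))
(1/((4*5)*(-2) + 95) + W(p(3)))**2 = (1/((4*5)*(-2) + 95) + sqrt(5 + (6 + 3)/(-4 + 3)))**2 = (1/(20*(-2) + 95) + sqrt(5 + 9/(-1)))**2 = (1/(-40 + 95) + sqrt(5 - 1*9))**2 = (1/55 + sqrt(5 - 9))**2 = (1/55 + sqrt(-4))**2 = (1/55 + 2*I)**2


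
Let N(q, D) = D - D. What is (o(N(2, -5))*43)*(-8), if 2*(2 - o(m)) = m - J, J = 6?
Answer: -1720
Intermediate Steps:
N(q, D) = 0
o(m) = 5 - m/2 (o(m) = 2 - (m - 1*6)/2 = 2 - (m - 6)/2 = 2 - (-6 + m)/2 = 2 + (3 - m/2) = 5 - m/2)
(o(N(2, -5))*43)*(-8) = ((5 - ½*0)*43)*(-8) = ((5 + 0)*43)*(-8) = (5*43)*(-8) = 215*(-8) = -1720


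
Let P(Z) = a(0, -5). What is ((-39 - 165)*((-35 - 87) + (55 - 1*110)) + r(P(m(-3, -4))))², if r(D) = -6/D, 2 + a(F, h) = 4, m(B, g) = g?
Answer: 1303571025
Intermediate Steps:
a(F, h) = 2 (a(F, h) = -2 + 4 = 2)
P(Z) = 2
((-39 - 165)*((-35 - 87) + (55 - 1*110)) + r(P(m(-3, -4))))² = ((-39 - 165)*((-35 - 87) + (55 - 1*110)) - 6/2)² = (-204*(-122 + (55 - 110)) - 6*½)² = (-204*(-122 - 55) - 3)² = (-204*(-177) - 3)² = (36108 - 3)² = 36105² = 1303571025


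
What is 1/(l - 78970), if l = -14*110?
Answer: -1/80510 ≈ -1.2421e-5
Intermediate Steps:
l = -1540
1/(l - 78970) = 1/(-1540 - 78970) = 1/(-80510) = -1/80510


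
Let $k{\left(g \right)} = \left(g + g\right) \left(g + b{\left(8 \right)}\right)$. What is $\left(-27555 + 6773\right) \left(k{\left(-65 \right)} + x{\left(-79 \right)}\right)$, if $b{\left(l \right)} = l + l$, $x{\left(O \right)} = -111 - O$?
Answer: $-131716316$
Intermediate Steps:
$b{\left(l \right)} = 2 l$
$k{\left(g \right)} = 2 g \left(16 + g\right)$ ($k{\left(g \right)} = \left(g + g\right) \left(g + 2 \cdot 8\right) = 2 g \left(g + 16\right) = 2 g \left(16 + g\right)$)
$\left(-27555 + 6773\right) \left(k{\left(-65 \right)} + x{\left(-79 \right)}\right) = \left(-27555 + 6773\right) \left(2 \left(-65\right) \left(16 - 65\right) - 32\right) = - 20782 \left(2 \left(-65\right) \left(-49\right) + \left(-111 + 79\right)\right) = - 20782 \left(6370 - 32\right) = \left(-20782\right) 6338 = -131716316$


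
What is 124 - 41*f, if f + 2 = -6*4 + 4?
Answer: 1026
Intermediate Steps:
f = -22 (f = -2 + (-6*4 + 4) = -2 + (-24 + 4) = -2 - 20 = -22)
124 - 41*f = 124 - 41*(-22) = 124 + 902 = 1026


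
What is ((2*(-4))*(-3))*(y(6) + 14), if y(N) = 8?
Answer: 528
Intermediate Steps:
((2*(-4))*(-3))*(y(6) + 14) = ((2*(-4))*(-3))*(8 + 14) = -8*(-3)*22 = 24*22 = 528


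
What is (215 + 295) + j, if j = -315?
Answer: 195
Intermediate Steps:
(215 + 295) + j = (215 + 295) - 315 = 510 - 315 = 195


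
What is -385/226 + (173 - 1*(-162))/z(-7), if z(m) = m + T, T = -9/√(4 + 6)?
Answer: -5457165/92434 + 3015*√10/409 ≈ -35.727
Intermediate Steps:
T = -9*√10/10 ≈ -2.8461
z(m) = m - 9*√10/10
-385/226 + (173 - 1*(-162))/z(-7) = -385/226 + (173 - 1*(-162))/(-7 - 9*√10/10) = -385*1/226 + (173 + 162)/(-7 - 9*√10/10) = -385/226 + 335/(-7 - 9*√10/10)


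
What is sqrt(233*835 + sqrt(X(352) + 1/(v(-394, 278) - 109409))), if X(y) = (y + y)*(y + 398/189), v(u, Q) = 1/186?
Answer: sqrt(35531449834625702065395 + 142450511*sqrt(409749814736599440309654))/427351533 ≈ 441.65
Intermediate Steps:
v(u, Q) = 1/186
X(y) = 2*y*(398/189 + y) (X(y) = (2*y)*(y + 398*(1/189)) = (2*y)*(y + 398/189) = (2*y)*(398/189 + y) = 2*y*(398/189 + y))
sqrt(233*835 + sqrt(X(352) + 1/(v(-394, 278) - 109409))) = sqrt(233*835 + sqrt((2/189)*352*(398 + 189*352) + 1/(1/186 - 109409))) = sqrt(194555 + sqrt((2/189)*352*(398 + 66528) + 1/(-20350073/186))) = sqrt(194555 + sqrt((2/189)*352*66926 - 186/20350073)) = sqrt(194555 + sqrt(47115904/189 - 186/20350073)) = sqrt(194555 + sqrt(958812085825838/3846163797)) = sqrt(194555 + sqrt(409749814736599440309654)/1282054599)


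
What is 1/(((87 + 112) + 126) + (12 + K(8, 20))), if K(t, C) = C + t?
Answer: 1/365 ≈ 0.0027397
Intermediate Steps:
1/(((87 + 112) + 126) + (12 + K(8, 20))) = 1/(((87 + 112) + 126) + (12 + (20 + 8))) = 1/((199 + 126) + (12 + 28)) = 1/(325 + 40) = 1/365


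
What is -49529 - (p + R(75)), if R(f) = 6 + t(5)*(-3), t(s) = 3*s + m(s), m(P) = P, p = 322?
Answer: -49797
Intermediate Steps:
t(s) = 4*s (t(s) = 3*s + s = 4*s)
R(f) = -54 (R(f) = 6 + (4*5)*(-3) = 6 + 20*(-3) = 6 - 60 = -54)
-49529 - (p + R(75)) = -49529 - (322 - 54) = -49529 - 1*268 = -49529 - 268 = -49797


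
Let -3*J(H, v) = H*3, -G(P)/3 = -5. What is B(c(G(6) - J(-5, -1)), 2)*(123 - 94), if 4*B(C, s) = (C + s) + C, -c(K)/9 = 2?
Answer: -493/2 ≈ -246.50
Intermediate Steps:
G(P) = 15 (G(P) = -3*(-5) = 15)
J(H, v) = -H (J(H, v) = -H*3/3 = -H)
c(K) = -18 (c(K) = -9*2 = -18)
B(C, s) = C/2 + s/4 (B(C, s) = ((C + s) + C)/4 = (s + 2*C)/4 = C/2 + s/4)
B(c(G(6) - J(-5, -1)), 2)*(123 - 94) = ((½)*(-18) + (¼)*2)*(123 - 94) = (-9 + ½)*29 = -17/2*29 = -493/2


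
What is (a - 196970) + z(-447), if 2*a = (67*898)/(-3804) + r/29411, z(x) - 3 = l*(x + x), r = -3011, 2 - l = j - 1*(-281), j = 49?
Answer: 10769184178625/111879444 ≈ 96257.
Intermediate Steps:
l = -328 (l = 2 - (49 - 1*(-281)) = 2 - (49 + 281) = 2 - 1*330 = 2 - 330 = -328)
z(x) = 3 - 656*x (z(x) = 3 - 328*(x + x) = 3 - 656*x)
a = -890498035/111879444 (a = ((67*898)/(-3804) - 3011/29411)/2 = (60166*(-1/3804) - 3011*1/29411)/2 = (-30083/1902 - 3011/29411)/2 = (1/2)*(-890498035/55939722) = -890498035/111879444 ≈ -7.9594)
(a - 196970) + z(-447) = (-890498035/111879444 - 196970) + (3 - 656*(-447)) = -22037784582715/111879444 + (3 + 293232) = -22037784582715/111879444 + 293235 = 10769184178625/111879444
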